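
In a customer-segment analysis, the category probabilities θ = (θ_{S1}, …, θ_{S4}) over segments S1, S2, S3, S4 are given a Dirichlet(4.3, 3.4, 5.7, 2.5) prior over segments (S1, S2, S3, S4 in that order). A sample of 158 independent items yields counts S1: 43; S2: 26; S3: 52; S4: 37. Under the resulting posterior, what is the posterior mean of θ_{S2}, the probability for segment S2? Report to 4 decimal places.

The Dirichlet prior is conjugate to the Multinomial likelihood: each posterior αⱼ = prior αⱼ + observed count nⱼ.
Posterior concentration: (47.3, 29.4, 57.7, 39.5), total = 173.9.
E[θ_{S2}|data] = α_{S2}/Σα = 29.4/173.9 = 0.1691.

0.1691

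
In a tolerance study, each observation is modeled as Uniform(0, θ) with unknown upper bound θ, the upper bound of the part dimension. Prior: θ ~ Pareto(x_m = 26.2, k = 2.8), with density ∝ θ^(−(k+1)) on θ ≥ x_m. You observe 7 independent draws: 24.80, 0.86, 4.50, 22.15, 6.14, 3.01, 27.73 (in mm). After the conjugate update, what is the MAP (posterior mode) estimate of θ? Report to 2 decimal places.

27.73

A Pareto(scale x_m, shape k) prior on the upper bound θ of Uniform(0, θ) is conjugate: posterior is Pareto(max(x_m, max xᵢ), k + n).
Sample maximum = 27.73; prior scale x_m = 26.2 → posterior scale = max = 27.73.
Posterior shape = 2.8 + 7 = 9.8.
The Pareto density is decreasing on [x_m, ∞), so the mode is x_m = 27.73.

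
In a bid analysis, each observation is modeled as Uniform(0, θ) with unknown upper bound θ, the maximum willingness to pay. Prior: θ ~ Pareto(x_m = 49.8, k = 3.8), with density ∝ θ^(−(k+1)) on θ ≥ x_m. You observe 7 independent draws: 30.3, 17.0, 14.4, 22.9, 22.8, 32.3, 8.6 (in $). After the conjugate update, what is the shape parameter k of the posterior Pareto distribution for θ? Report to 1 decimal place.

10.8

A Pareto(scale x_m, shape k) prior on the upper bound θ of Uniform(0, θ) is conjugate: posterior is Pareto(max(x_m, max xᵢ), k + n).
Sample maximum = 32.3; prior scale x_m = 49.8 → posterior scale = max = 49.8.
Posterior shape = 3.8 + 7 = 10.8.
Posterior shape k = 10.8.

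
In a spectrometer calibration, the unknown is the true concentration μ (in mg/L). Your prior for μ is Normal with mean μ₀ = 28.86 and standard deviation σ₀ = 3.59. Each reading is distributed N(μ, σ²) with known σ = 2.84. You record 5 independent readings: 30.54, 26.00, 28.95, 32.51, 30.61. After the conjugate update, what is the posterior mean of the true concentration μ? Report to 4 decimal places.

For Normal data with known variance σ², a Normal(μ₀, σ₀²) prior on μ is conjugate. Posterior precision = 1/σ₀² + n/σ²; posterior mean is the precision-weighted average of μ₀ and x̄.
Σxᵢ = 30.54 + 26.00 + 28.95 + 32.51 + 30.61 = 148.61, so n·x̄ = 148.61.
σ₀² = 3.59² = 12.8881, σ² = 2.84² = 8.0656; σ² + n·σ₀² = 8.0656 + 5·12.8881 = 72.5061.
Posterior mean = (μ₀/σ₀² + n·x̄/σ²)/(1/σ₀² + n/σ²) = (σ²·μ₀ + σ₀²·n·x̄)/(σ² + n·σ₀²) = (8.0656·28.86 + 12.8881·148.61)/72.5061 = 2148.073757/72.5061 = 29.6261.

29.6261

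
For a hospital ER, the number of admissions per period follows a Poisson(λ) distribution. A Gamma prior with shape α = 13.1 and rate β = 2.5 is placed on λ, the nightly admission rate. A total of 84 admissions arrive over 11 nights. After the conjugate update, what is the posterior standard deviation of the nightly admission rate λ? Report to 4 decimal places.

With a Gamma(shape α, rate β) prior, the Poisson likelihood is conjugate: the posterior is Gamma(α + ΣXᵢ, β + n).
Posterior: Gamma(α+S, β+n) = Gamma(13.1+84, 2.5+11) = Gamma(97.1, 13.5).
SD = √α/β = √97.1/13.5 = 0.7299.

0.7299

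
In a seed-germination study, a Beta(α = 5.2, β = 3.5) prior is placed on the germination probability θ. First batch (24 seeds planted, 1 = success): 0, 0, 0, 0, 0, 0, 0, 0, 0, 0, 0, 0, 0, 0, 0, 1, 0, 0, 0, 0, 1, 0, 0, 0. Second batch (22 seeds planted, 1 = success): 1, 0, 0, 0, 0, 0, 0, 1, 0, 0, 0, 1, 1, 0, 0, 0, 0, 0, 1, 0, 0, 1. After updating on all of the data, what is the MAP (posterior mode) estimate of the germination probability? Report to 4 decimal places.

0.2315

The Beta prior is conjugate to a Binomial/Bernoulli likelihood; the update adds successes to α and failures to β.
After batch 1: Beta(5.2+2, 3.5+22) = Beta(7.2, 25.5).
After batch 2: Beta(7.2+6, 25.5+16) = Beta(13.2, 41.5).
Mode of Beta(a,b) for a,b>1 is (a−1)/(a+b−2) = 12.2/52.7 = 0.2315.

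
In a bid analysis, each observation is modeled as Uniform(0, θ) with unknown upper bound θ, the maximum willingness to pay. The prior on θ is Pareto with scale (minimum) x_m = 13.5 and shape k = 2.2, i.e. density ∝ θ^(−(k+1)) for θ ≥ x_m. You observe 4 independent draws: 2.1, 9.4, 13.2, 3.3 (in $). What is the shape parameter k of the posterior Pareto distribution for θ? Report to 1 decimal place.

6.2

A Pareto(scale x_m, shape k) prior on the upper bound θ of Uniform(0, θ) is conjugate: posterior is Pareto(max(x_m, max xᵢ), k + n).
Sample maximum = 13.2; prior scale x_m = 13.5 → posterior scale = max = 13.5.
Posterior shape = 2.2 + 4 = 6.2.
Posterior shape k = 6.2.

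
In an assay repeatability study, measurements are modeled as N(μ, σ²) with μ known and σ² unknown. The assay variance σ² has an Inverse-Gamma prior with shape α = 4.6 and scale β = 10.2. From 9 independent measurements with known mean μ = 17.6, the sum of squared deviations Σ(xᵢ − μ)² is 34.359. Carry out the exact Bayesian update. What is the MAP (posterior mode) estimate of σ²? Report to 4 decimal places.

With known mean μ and an Inverse-Gamma(α, β) prior on σ², the Normal likelihood is conjugate: posterior is Inv-Gamma(α + n/2, β + Σ(xᵢ−μ)²/2).
Posterior: Inv-Gamma(4.6 + 9/2, 10.2 + 34.359/2) = Inv-Gamma(9.10, 27.3795).
Mode = β/(α+1) = 27.3795/10.10 = 2.7108.

2.7108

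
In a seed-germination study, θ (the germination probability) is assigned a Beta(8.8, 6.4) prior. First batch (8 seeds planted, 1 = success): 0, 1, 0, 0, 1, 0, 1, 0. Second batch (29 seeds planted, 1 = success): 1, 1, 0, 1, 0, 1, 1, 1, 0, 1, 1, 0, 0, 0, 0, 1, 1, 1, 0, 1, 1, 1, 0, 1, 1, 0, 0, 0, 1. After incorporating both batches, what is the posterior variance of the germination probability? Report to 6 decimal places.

0.004649

The Beta prior is conjugate to a Binomial/Bernoulli likelihood; the update adds successes to α and failures to β.
After batch 1: Beta(8.8+3, 6.4+5) = Beta(11.8, 11.4).
After batch 2: Beta(11.8+17, 11.4+12) = Beta(28.8, 23.4).
Var = αβ/((α+β)²(α+β+1)) = 28.8·23.4/(52.2²·53.2) = 0.004649.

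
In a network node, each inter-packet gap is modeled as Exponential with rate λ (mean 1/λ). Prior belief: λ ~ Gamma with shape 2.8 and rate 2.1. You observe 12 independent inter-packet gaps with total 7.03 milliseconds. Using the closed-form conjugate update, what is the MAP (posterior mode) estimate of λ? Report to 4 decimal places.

1.5115

With a Gamma(shape α, rate β) prior on the exponential rate λ, the posterior after n observations with total T = Σxᵢ is Gamma(α+n, β+T).
Posterior: Gamma(2.8+12, 2.1+7.03) = Gamma(14.8, 9.13).
Mode = (α−1)/β = 1.5115.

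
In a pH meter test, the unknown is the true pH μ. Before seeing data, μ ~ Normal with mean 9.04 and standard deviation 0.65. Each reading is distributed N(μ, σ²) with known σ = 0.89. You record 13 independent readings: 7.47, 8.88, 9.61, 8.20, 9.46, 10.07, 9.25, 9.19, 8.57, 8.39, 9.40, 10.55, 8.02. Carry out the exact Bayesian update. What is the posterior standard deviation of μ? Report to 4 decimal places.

0.2308

For Normal data with known variance σ², a Normal(μ₀, σ₀²) prior on μ is conjugate. Posterior precision = 1/σ₀² + n/σ²; posterior mean is the precision-weighted average of μ₀ and x̄.
σ₀² = 0.65² = 0.4225, σ² = 0.89² = 0.7921; σ² + n·σ₀² = 0.7921 + 13·0.4225 = 6.2846.
Posterior precision = 1/σ₀² + n/σ² = 1/0.4225 + 13/0.7921 = (σ² + n·σ₀²)/(σ₀²σ²) = 6.2846/(0.4225·0.7921); posterior variance σₙ² = σ₀²σ²/(σ² + n·σ₀²) = 0.4225·0.7921/6.2846 = 0.053251.
Posterior SD = √σₙ² = √(0.4225·0.7921/6.2846) = 0.2308.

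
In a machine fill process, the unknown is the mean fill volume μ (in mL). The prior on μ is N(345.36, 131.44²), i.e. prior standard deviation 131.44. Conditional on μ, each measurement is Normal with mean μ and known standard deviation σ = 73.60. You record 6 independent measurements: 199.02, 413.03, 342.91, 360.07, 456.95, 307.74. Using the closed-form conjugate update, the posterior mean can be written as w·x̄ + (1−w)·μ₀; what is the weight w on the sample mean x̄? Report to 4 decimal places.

For Normal data with known variance σ², a Normal(μ₀, σ₀²) prior on μ is conjugate. Posterior precision = 1/σ₀² + n/σ²; posterior mean is the precision-weighted average of μ₀ and x̄.
σ₀² = 131.44² = 17276.4736, σ² = 73.60² = 5416.96. Prior precision 1/σ₀² = 1/17276.4736; data precision n/σ² = 6/5416.96.
w = (n/σ²)/(1/σ₀² + n/σ²) = n·σ₀²/(σ² + n·σ₀²) = 6·17276.4736/(5416.96 + 6·17276.4736) = 103658.8416/109075.8016 = 0.9503.

0.9503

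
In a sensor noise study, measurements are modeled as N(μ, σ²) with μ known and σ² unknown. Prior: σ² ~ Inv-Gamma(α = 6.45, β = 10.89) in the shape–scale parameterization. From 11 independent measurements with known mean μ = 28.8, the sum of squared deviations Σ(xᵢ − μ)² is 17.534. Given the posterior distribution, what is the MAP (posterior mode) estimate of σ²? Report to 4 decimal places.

With known mean μ and an Inverse-Gamma(α, β) prior on σ², the Normal likelihood is conjugate: posterior is Inv-Gamma(α + n/2, β + Σ(xᵢ−μ)²/2).
Posterior: Inv-Gamma(6.45 + 11/2, 10.89 + 17.534/2) = Inv-Gamma(11.95, 19.6570).
Mode = β/(α+1) = 19.6570/12.95 = 1.5179.

1.5179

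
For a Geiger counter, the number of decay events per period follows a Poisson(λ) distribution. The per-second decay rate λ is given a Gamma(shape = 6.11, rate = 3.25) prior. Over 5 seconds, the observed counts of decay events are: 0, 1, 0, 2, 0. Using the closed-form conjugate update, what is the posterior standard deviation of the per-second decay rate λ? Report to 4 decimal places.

With a Gamma(shape α, rate β) prior, the Poisson likelihood is conjugate: the posterior is Gamma(α + ΣXᵢ, β + n).
Sum of counts S = 3 over n = 5 seconds.
Posterior: Gamma(α+S, β+n) = Gamma(6.11+3, 3.25+5) = Gamma(9.11, 8.25).
SD = √α/β = √9.11/8.25 = 0.3659.

0.3659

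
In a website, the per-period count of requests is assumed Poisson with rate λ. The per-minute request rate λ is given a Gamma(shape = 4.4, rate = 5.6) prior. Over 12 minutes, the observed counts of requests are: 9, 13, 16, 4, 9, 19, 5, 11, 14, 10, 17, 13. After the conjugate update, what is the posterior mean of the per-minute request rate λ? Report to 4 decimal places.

8.2045

With a Gamma(shape α, rate β) prior, the Poisson likelihood is conjugate: the posterior is Gamma(α + ΣXᵢ, β + n).
Sum of counts S = 140 over n = 12 minutes.
Posterior: Gamma(α+S, β+n) = Gamma(4.4+140, 5.6+12) = Gamma(144.4, 17.6).
Posterior mean = α/β = 144.4/17.6 = 8.2045.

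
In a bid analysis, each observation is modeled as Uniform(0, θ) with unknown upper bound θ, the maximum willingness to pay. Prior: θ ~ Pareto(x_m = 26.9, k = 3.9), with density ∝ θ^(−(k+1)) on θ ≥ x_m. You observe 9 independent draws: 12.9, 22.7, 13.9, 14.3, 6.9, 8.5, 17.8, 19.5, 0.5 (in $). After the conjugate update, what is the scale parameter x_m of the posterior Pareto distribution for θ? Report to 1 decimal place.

A Pareto(scale x_m, shape k) prior on the upper bound θ of Uniform(0, θ) is conjugate: posterior is Pareto(max(x_m, max xᵢ), k + n).
Sample maximum = 22.7; prior scale x_m = 26.9 → posterior scale = max = 26.9.
Posterior shape = 3.9 + 9 = 12.9.
Posterior scale x_m = 26.9.

26.9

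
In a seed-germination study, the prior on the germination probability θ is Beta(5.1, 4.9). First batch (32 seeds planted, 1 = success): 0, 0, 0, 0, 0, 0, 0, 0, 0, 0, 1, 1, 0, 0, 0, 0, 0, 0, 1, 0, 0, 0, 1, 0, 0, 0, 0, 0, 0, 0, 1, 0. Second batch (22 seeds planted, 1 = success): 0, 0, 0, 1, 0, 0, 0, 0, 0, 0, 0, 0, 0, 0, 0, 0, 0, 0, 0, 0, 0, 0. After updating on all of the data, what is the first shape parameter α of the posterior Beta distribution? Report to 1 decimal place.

The Beta prior is conjugate to a Binomial/Bernoulli likelihood; the update adds successes to α and failures to β.
After batch 1: Beta(5.1+5, 4.9+27) = Beta(10.1, 31.9).
After batch 2: Beta(10.1+1, 31.9+21) = Beta(11.1, 52.9).
Posterior α = 11.1.

11.1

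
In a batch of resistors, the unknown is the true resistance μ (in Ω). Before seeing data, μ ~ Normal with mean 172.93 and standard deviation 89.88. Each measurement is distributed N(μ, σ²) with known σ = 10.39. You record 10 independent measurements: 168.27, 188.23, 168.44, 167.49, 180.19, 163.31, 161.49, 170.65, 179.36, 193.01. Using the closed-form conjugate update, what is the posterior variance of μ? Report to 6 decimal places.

For Normal data with known variance σ², a Normal(μ₀, σ₀²) prior on μ is conjugate. Posterior precision = 1/σ₀² + n/σ²; posterior mean is the precision-weighted average of μ₀ and x̄.
σ₀² = 89.88² = 8078.4144, σ² = 10.39² = 107.9521; σ² + n·σ₀² = 107.9521 + 10·8078.4144 = 80892.0961.
Posterior precision = 1/σ₀² + n/σ² = 1/8078.4144 + 10/107.9521 = (σ² + n·σ₀²)/(σ₀²σ²) = 80892.0961/(8078.4144·107.9521); posterior variance σₙ² = σ₀²σ²/(σ² + n·σ₀²) = 8078.4144·107.9521/80892.0961 = 10.780804.

10.780804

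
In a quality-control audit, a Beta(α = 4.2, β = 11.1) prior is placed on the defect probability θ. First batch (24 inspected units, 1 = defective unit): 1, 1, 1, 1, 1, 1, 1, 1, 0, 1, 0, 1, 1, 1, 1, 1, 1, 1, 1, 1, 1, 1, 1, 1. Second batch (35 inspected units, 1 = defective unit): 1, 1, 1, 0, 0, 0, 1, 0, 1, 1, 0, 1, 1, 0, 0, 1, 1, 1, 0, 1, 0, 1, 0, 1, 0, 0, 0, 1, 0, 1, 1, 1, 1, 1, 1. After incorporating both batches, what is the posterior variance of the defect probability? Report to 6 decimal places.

The Beta prior is conjugate to a Binomial/Bernoulli likelihood; the update adds successes to α and failures to β.
After batch 1: Beta(4.2+22, 11.1+2) = Beta(26.2, 13.1).
After batch 2: Beta(26.2+21, 13.1+14) = Beta(47.2, 27.1).
Var = αβ/((α+β)²(α+β+1)) = 47.2·27.1/(74.3²·75.3) = 0.003077.

0.003077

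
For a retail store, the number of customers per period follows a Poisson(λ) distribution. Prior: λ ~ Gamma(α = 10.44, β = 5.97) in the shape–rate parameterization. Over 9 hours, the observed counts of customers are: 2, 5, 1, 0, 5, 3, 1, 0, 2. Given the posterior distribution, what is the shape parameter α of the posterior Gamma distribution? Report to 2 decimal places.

29.44

With a Gamma(shape α, rate β) prior, the Poisson likelihood is conjugate: the posterior is Gamma(α + ΣXᵢ, β + n).
Sum of counts S = 19 over n = 9 hours.
Posterior: Gamma(α+S, β+n) = Gamma(10.44+19, 5.97+9) = Gamma(29.44, 14.97).
Posterior α = 29.44.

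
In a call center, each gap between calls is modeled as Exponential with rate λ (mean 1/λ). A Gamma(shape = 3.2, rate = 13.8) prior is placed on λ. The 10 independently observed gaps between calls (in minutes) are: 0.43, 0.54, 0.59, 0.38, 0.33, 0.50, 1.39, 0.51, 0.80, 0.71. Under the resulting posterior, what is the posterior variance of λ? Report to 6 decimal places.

With a Gamma(shape α, rate β) prior on the exponential rate λ, the posterior after n observations with total T = Σxᵢ is Gamma(α+n, β+T).
Sum of observations T = 6.18 minutes; n = 10.
Posterior: Gamma(3.2+10, 13.8+6.18) = Gamma(13.2, 19.98).
Var = α/β² = 0.033066.

0.033066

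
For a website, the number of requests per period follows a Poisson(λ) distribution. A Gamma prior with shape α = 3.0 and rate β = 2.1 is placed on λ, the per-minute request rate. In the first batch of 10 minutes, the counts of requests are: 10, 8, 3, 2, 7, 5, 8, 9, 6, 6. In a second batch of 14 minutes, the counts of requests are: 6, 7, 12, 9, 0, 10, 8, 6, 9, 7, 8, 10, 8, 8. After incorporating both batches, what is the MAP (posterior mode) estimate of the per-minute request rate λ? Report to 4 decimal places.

6.6667

With a Gamma(shape α, rate β) prior, the Poisson likelihood is conjugate: the posterior is Gamma(α + ΣXᵢ, β + n).
Batch 1: sum of counts S = 64 over n = 10 minutes.
After batch 1: Gamma(α+S, β+n) = Gamma(3.0+64, 2.1+10) = Gamma(67.0, 12.1).
Batch 2: sum of counts S = 108 over n = 14 minutes.
After batch 2: Gamma(α+S, β+n) = Gamma(67.0+108, 12.1+14) = Gamma(175.0, 26.1).
Mode of Gamma(α,β) for α≥1 is (α−1)/β = 174.0/26.1 = 6.6667.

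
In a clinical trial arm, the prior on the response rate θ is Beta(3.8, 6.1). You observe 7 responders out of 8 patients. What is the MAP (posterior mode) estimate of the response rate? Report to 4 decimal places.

The Beta prior is conjugate to a Binomial/Bernoulli likelihood; the update adds successes to α and failures to β.
Posterior: Beta(α+k, β+n−k) = Beta(3.8+7, 6.1+1) = Beta(10.8, 7.1).
Mode of Beta(a,b) for a,b>1 is (a−1)/(a+b−2) = 9.8/15.9 = 0.6164.

0.6164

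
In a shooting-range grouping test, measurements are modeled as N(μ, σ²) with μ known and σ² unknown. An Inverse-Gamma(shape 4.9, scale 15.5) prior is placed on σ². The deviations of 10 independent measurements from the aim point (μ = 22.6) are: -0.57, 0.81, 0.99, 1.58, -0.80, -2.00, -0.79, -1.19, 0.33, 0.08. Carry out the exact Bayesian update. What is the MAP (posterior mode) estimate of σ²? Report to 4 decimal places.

With known mean μ and an Inverse-Gamma(α, β) prior on σ², the Normal likelihood is conjugate: posterior is Inv-Gamma(α + n/2, β + Σ(xᵢ−μ)²/2).
Σ(xᵢ−μ)² = (-0.57)² + (0.81)² + (0.99)² + (1.58)² + (-0.80)² + (-2.00)² + (-0.79)² + (-1.19)² + (0.33)² + (0.08)² = 11.2530.
Posterior: Inv-Gamma(4.9 + 10/2, 15.5 + 11.2530/2) = Inv-Gamma(9.90, 21.12650).
Mode = β/(α+1) = 21.12650/10.90 = 1.9382.

1.9382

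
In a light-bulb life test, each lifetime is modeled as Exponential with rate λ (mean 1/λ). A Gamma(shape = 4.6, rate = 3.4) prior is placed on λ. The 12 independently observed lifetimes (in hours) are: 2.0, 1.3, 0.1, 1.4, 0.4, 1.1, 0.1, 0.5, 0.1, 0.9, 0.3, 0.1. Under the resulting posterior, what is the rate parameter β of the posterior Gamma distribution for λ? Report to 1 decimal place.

11.7

With a Gamma(shape α, rate β) prior on the exponential rate λ, the posterior after n observations with total T = Σxᵢ is Gamma(α+n, β+T).
Sum of observations T = 8.3 hours; n = 12.
Posterior: Gamma(4.6+12, 3.4+8.3) = Gamma(16.6, 11.7).
Posterior β = 11.7.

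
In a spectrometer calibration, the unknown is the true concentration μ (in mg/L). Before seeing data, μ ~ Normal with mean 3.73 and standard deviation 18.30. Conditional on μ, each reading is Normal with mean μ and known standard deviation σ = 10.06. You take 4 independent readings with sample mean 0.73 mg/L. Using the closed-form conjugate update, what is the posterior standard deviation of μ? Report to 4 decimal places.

4.8501

For Normal data with known variance σ², a Normal(μ₀, σ₀²) prior on μ is conjugate. Posterior precision = 1/σ₀² + n/σ²; posterior mean is the precision-weighted average of μ₀ and x̄.
σ₀² = 18.30² = 334.89, σ² = 10.06² = 101.2036; σ² + n·σ₀² = 101.2036 + 4·334.89 = 1440.7636.
Posterior precision = 1/σ₀² + n/σ² = 1/334.89 + 4/101.2036 = (σ² + n·σ₀²)/(σ₀²σ²) = 1440.7636/(334.89·101.2036); posterior variance σₙ² = σ₀²σ²/(σ² + n·σ₀²) = 334.89·101.2036/1440.7636 = 23.523688.
Posterior SD = √σₙ² = √(334.89·101.2036/1440.7636) = 4.8501.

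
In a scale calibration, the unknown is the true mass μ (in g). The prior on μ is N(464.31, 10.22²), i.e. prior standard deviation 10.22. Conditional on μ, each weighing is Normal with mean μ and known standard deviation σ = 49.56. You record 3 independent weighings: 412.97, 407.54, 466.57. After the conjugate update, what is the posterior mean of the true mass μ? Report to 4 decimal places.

For Normal data with known variance σ², a Normal(μ₀, σ₀²) prior on μ is conjugate. Posterior precision = 1/σ₀² + n/σ²; posterior mean is the precision-weighted average of μ₀ and x̄.
Σxᵢ = 412.97 + 407.54 + 466.57 = 1287.08, so n·x̄ = 1287.08.
σ₀² = 10.22² = 104.4484, σ² = 49.56² = 2456.1936; σ² + n·σ₀² = 2456.1936 + 3·104.4484 = 2769.5388.
Posterior mean = (μ₀/σ₀² + n·x̄/σ²)/(1/σ₀² + n/σ²) = (σ²·μ₀ + σ₀²·n·x̄)/(σ² + n·σ₀²) = (2456.1936·464.31 + 104.4484·1287.08)/2769.5388 = 1274868.697088/2769.5388 = 460.3180.

460.3180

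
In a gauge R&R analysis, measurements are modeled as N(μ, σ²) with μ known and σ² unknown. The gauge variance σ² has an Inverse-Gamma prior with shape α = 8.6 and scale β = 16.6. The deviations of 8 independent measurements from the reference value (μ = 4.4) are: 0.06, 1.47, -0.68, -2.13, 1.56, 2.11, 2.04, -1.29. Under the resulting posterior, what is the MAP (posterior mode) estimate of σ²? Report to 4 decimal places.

1.9513

With known mean μ and an Inverse-Gamma(α, β) prior on σ², the Normal likelihood is conjugate: posterior is Inv-Gamma(α + n/2, β + Σ(xᵢ−μ)²/2).
Σ(xᵢ−μ)² = (0.06)² + (1.47)² + (-0.68)² + (-2.13)² + (1.56)² + (2.11)² + (2.04)² + (-1.29)² = 19.8752.
Posterior: Inv-Gamma(8.6 + 8/2, 16.6 + 19.8752/2) = Inv-Gamma(12.60, 26.53760).
Mode = β/(α+1) = 26.53760/13.60 = 1.9513.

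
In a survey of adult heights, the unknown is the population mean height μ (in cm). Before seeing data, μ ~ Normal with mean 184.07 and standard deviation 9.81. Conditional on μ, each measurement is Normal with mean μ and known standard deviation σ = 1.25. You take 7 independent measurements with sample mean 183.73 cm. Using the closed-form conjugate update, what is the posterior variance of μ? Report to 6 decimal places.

For Normal data with known variance σ², a Normal(μ₀, σ₀²) prior on μ is conjugate. Posterior precision = 1/σ₀² + n/σ²; posterior mean is the precision-weighted average of μ₀ and x̄.
σ₀² = 9.81² = 96.2361, σ² = 1.25² = 1.5625; σ² + n·σ₀² = 1.5625 + 7·96.2361 = 675.2152.
Posterior precision = 1/σ₀² + n/σ² = 1/96.2361 + 7/1.5625 = (σ² + n·σ₀²)/(σ₀²σ²) = 675.2152/(96.2361·1.5625); posterior variance σₙ² = σ₀²σ²/(σ² + n·σ₀²) = 96.2361·1.5625/675.2152 = 0.222698.

0.222698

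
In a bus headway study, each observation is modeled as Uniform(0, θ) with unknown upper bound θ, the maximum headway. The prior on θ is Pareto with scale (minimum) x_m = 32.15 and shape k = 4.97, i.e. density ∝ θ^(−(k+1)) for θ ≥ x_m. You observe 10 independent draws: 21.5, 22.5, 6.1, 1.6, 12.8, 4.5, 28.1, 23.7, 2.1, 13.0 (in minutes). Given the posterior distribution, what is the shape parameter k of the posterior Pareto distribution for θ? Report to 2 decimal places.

A Pareto(scale x_m, shape k) prior on the upper bound θ of Uniform(0, θ) is conjugate: posterior is Pareto(max(x_m, max xᵢ), k + n).
Sample maximum = 28.1; prior scale x_m = 32.15 → posterior scale = max = 32.15.
Posterior shape = 4.97 + 10 = 14.97.
Posterior shape k = 14.97.

14.97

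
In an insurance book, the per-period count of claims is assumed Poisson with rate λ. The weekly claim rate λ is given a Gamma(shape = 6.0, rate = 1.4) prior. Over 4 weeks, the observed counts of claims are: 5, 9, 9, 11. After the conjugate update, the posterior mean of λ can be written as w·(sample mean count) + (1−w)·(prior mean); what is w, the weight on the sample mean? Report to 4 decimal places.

With a Gamma(shape α, rate β) prior, the Poisson likelihood is conjugate: the posterior is Gamma(α + ΣXᵢ, β + n).
Posterior mean = (α₀+S)/(β₀+n) = [n/(β₀+n)]·(S/n) + [β₀/(β₀+n)]·(α₀/β₀), so only n and β₀ enter the weight.
Weight on data w = n/(β₀+n) = 4/(1.4+4) = 4/5.4 = 0.7407.

0.7407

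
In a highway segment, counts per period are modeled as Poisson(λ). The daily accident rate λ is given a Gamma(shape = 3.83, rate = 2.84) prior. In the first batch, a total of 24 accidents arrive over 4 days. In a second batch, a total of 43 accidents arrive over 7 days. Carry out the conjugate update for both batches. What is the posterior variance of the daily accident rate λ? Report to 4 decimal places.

With a Gamma(shape α, rate β) prior, the Poisson likelihood is conjugate: the posterior is Gamma(α + ΣXᵢ, β + n).
After batch 1: Gamma(α+S, β+n) = Gamma(3.83+24, 2.84+4) = Gamma(27.83, 6.84).
After batch 2: Gamma(α+S, β+n) = Gamma(27.83+43, 6.84+7) = Gamma(70.83, 13.84).
Var = α/β² = 70.83/13.84² = 0.3698.

0.3698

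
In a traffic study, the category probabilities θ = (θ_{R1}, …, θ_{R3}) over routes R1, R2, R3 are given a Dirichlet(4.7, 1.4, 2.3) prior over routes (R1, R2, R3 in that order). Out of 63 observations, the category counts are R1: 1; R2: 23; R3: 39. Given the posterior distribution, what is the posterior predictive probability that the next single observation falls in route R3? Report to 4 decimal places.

The Dirichlet prior is conjugate to the Multinomial likelihood: each posterior αⱼ = prior αⱼ + observed count nⱼ.
Posterior concentration: (5.7, 24.4, 41.3), total = 71.4.
P(next = R3 | data) = α_{R3}/Σα = 0.5784.

0.5784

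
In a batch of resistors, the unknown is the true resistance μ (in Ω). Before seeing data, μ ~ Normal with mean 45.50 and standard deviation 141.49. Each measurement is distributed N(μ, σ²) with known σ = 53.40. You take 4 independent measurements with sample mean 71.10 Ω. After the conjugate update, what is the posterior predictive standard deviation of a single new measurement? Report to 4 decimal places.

For Normal data with known variance σ², a Normal(μ₀, σ₀²) prior on μ is conjugate. Posterior precision = 1/σ₀² + n/σ²; posterior mean is the precision-weighted average of μ₀ and x̄.
σ₀² = 141.49² = 20019.4201, σ² = 53.40² = 2851.56; σ² + n·σ₀² = 2851.56 + 4·20019.4201 = 82929.2404.
Posterior precision = 1/σ₀² + n/σ² = 1/20019.4201 + 4/2851.56 = (σ² + n·σ₀²)/(σ₀²σ²) = 82929.2404/(20019.4201·2851.56); posterior variance σₙ² = σ₀²σ²/(σ² + n·σ₀²) = 20019.4201·2851.56/82929.2404 = 688.376950.
Predictive variance for one new observation = σₙ² + σ² = 20019.4201·2851.56/82929.2404 + 2851.56 = σ²·(σ₀² + 82929.2404)/82929.2404 = 2851.56·102948.6605/82929.2404 = 3539.936950; SD = √(2851.56·102948.6605/82929.2404) = 59.4974.

59.4974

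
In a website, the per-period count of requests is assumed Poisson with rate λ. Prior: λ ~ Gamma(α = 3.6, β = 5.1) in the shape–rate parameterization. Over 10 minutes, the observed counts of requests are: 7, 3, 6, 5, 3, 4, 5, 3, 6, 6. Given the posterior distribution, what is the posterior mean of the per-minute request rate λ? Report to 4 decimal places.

3.4172

With a Gamma(shape α, rate β) prior, the Poisson likelihood is conjugate: the posterior is Gamma(α + ΣXᵢ, β + n).
Sum of counts S = 48 over n = 10 minutes.
Posterior: Gamma(α+S, β+n) = Gamma(3.6+48, 5.1+10) = Gamma(51.6, 15.1).
Posterior mean = α/β = 51.6/15.1 = 3.4172.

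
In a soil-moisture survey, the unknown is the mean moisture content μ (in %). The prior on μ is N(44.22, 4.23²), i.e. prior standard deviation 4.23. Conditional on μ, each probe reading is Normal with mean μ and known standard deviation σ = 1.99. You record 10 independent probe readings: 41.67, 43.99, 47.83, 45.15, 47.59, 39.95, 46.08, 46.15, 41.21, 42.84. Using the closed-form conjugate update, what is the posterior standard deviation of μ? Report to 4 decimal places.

For Normal data with known variance σ², a Normal(μ₀, σ₀²) prior on μ is conjugate. Posterior precision = 1/σ₀² + n/σ²; posterior mean is the precision-weighted average of μ₀ and x̄.
σ₀² = 4.23² = 17.8929, σ² = 1.99² = 3.9601; σ² + n·σ₀² = 3.9601 + 10·17.8929 = 182.8891.
Posterior precision = 1/σ₀² + n/σ² = 1/17.8929 + 10/3.9601 = (σ² + n·σ₀²)/(σ₀²σ²) = 182.8891/(17.8929·3.9601); posterior variance σₙ² = σ₀²σ²/(σ² + n·σ₀²) = 17.8929·3.9601/182.8891 = 0.387435.
Posterior SD = √σₙ² = √(17.8929·3.9601/182.8891) = 0.6224.

0.6224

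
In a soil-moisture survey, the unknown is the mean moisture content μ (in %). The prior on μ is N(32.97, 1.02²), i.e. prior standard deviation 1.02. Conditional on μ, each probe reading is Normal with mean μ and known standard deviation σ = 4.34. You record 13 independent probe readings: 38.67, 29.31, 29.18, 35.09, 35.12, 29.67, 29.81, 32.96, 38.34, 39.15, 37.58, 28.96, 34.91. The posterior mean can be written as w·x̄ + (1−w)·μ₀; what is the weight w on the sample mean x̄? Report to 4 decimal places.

0.4180

For Normal data with known variance σ², a Normal(μ₀, σ₀²) prior on μ is conjugate. Posterior precision = 1/σ₀² + n/σ²; posterior mean is the precision-weighted average of μ₀ and x̄.
σ₀² = 1.02² = 1.0404, σ² = 4.34² = 18.8356. Prior precision 1/σ₀² = 1/1.0404; data precision n/σ² = 13/18.8356.
w = (n/σ²)/(1/σ₀² + n/σ²) = n·σ₀²/(σ² + n·σ₀²) = 13·1.0404/(18.8356 + 13·1.0404) = 13.5252/32.3608 = 0.4180.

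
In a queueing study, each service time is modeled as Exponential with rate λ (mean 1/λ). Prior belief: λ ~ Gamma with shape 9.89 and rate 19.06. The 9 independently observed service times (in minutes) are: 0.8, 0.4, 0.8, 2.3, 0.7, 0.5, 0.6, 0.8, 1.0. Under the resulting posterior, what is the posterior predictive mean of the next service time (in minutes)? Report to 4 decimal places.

With a Gamma(shape α, rate β) prior on the exponential rate λ, the posterior after n observations with total T = Σxᵢ is Gamma(α+n, β+T).
Sum of observations T = 7.9 minutes; n = 9.
Posterior: Gamma(9.89+9, 19.06+7.9) = Gamma(18.89, 26.96).
The predictive distribution for the next observation is Lomax; its mean is β/(α−1) = 26.96/17.89 = 1.5070.

1.5070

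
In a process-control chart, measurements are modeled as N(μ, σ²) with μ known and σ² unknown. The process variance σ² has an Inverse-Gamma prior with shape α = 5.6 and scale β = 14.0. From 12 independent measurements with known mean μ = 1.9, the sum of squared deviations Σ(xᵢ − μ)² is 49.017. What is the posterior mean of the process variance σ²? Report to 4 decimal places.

3.6329

With known mean μ and an Inverse-Gamma(α, β) prior on σ², the Normal likelihood is conjugate: posterior is Inv-Gamma(α + n/2, β + Σ(xᵢ−μ)²/2).
Posterior: Inv-Gamma(5.6 + 12/2, 14.0 + 49.017/2) = Inv-Gamma(11.60, 38.5085).
E[σ²|data] = β/(α−1) = 38.5085/10.60 = 3.6329.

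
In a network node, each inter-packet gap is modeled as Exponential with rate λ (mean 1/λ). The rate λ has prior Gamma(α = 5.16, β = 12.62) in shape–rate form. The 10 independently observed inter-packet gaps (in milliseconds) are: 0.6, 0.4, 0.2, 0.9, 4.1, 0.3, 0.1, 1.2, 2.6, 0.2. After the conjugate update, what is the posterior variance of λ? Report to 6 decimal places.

With a Gamma(shape α, rate β) prior on the exponential rate λ, the posterior after n observations with total T = Σxᵢ is Gamma(α+n, β+T).
Sum of observations T = 10.6 milliseconds; n = 10.
Posterior: Gamma(5.16+10, 12.62+10.6) = Gamma(15.16, 23.22).
Var = α/β² = 0.028117.

0.028117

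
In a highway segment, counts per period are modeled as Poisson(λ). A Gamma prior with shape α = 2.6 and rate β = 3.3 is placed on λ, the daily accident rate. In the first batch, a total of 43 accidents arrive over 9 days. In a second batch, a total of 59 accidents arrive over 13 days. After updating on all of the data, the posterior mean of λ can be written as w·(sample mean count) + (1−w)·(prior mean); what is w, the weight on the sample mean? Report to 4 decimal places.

0.8696

With a Gamma(shape α, rate β) prior, the Poisson likelihood is conjugate: the posterior is Gamma(α + ΣXᵢ, β + n).
Total number of days: n = 9 + 13 = 22.
Posterior mean = (α₀+S)/(β₀+n) = [n/(β₀+n)]·(S/n) + [β₀/(β₀+n)]·(α₀/β₀), so only n and β₀ enter the weight.
Weight on data w = n/(β₀+n) = 22/(3.3+22) = 22/25.3 = 0.8696.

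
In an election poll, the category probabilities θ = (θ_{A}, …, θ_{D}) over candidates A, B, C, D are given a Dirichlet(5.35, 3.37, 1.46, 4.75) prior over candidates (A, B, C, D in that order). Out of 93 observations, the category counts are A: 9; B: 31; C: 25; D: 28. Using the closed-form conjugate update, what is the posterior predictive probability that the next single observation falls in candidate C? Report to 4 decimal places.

The Dirichlet prior is conjugate to the Multinomial likelihood: each posterior αⱼ = prior αⱼ + observed count nⱼ.
Posterior concentration: (14.35, 34.37, 26.46, 32.75), total = 107.93.
P(next = C | data) = α_{C}/Σα = 0.2452.

0.2452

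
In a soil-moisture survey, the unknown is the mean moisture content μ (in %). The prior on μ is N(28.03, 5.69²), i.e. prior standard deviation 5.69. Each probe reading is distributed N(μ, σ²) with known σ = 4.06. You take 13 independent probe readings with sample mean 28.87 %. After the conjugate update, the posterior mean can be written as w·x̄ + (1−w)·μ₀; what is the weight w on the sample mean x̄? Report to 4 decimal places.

0.9623

For Normal data with known variance σ², a Normal(μ₀, σ₀²) prior on μ is conjugate. Posterior precision = 1/σ₀² + n/σ²; posterior mean is the precision-weighted average of μ₀ and x̄.
σ₀² = 5.69² = 32.3761, σ² = 4.06² = 16.4836. Prior precision 1/σ₀² = 1/32.3761; data precision n/σ² = 13/16.4836.
w = (n/σ²)/(1/σ₀² + n/σ²) = n·σ₀²/(σ² + n·σ₀²) = 13·32.3761/(16.4836 + 13·32.3761) = 420.8893/437.3729 = 0.9623.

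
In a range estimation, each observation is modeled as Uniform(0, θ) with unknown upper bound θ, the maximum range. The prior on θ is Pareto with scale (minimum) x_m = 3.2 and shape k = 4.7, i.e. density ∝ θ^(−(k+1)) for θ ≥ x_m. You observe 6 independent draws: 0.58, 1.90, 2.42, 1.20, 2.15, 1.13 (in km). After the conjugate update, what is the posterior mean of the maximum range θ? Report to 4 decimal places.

3.5299

A Pareto(scale x_m, shape k) prior on the upper bound θ of Uniform(0, θ) is conjugate: posterior is Pareto(max(x_m, max xᵢ), k + n).
Sample maximum = 2.42; prior scale x_m = 3.2 → posterior scale = max = 3.20.
Posterior shape = 4.7 + 6 = 10.7.
E[θ|data] = k·x_m/(k−1) = 10.7·3.20/9.7 = 3.5299.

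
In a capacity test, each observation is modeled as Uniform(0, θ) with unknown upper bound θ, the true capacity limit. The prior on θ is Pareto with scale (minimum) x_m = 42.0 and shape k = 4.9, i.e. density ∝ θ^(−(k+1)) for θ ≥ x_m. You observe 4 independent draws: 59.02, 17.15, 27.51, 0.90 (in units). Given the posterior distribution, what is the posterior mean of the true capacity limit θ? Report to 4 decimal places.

A Pareto(scale x_m, shape k) prior on the upper bound θ of Uniform(0, θ) is conjugate: posterior is Pareto(max(x_m, max xᵢ), k + n).
Sample maximum = 59.02; prior scale x_m = 42.0 → posterior scale = max = 59.02.
Posterior shape = 4.9 + 4 = 8.9.
E[θ|data] = k·x_m/(k−1) = 8.9·59.02/7.9 = 66.4909.

66.4909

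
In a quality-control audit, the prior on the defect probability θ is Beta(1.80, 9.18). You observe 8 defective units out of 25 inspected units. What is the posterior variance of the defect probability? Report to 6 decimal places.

0.005359

The Beta prior is conjugate to a Binomial/Bernoulli likelihood; the update adds successes to α and failures to β.
Posterior: Beta(α+k, β+n−k) = Beta(1.80+8, 9.18+17) = Beta(9.80, 26.18).
Var = αβ/((α+β)²(α+β+1)) = 9.80·26.18/(35.98²·36.98) = 0.005359.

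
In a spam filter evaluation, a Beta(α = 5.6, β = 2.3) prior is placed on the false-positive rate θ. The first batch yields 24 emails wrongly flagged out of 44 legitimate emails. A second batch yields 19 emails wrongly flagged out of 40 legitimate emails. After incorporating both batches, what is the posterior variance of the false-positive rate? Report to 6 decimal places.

The Beta prior is conjugate to a Binomial/Bernoulli likelihood; the update adds successes to α and failures to β.
After batch 1: Beta(5.6+24, 2.3+20) = Beta(29.6, 22.3).
After batch 2: Beta(29.6+19, 22.3+21) = Beta(48.6, 43.3).
Var = αβ/((α+β)²(α+β+1)) = 48.6·43.3/(91.9²·92.9) = 0.002682.

0.002682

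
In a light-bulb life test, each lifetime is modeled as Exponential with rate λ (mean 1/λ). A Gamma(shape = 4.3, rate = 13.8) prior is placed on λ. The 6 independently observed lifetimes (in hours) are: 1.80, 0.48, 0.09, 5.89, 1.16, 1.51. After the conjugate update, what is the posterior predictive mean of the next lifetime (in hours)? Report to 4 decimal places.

With a Gamma(shape α, rate β) prior on the exponential rate λ, the posterior after n observations with total T = Σxᵢ is Gamma(α+n, β+T).
Sum of observations T = 10.93 hours; n = 6.
Posterior: Gamma(4.3+6, 13.8+10.93) = Gamma(10.3, 24.73).
The predictive distribution for the next observation is Lomax; its mean is β/(α−1) = 24.73/9.3 = 2.6591.

2.6591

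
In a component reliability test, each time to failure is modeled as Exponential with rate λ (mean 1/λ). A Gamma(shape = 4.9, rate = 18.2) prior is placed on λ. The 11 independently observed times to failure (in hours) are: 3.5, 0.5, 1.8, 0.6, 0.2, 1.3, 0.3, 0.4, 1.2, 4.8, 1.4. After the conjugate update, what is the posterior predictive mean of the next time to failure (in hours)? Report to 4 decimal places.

2.2953

With a Gamma(shape α, rate β) prior on the exponential rate λ, the posterior after n observations with total T = Σxᵢ is Gamma(α+n, β+T).
Sum of observations T = 16.0 hours; n = 11.
Posterior: Gamma(4.9+11, 18.2+16.0) = Gamma(15.9, 34.2).
The predictive distribution for the next observation is Lomax; its mean is β/(α−1) = 34.2/14.9 = 2.2953.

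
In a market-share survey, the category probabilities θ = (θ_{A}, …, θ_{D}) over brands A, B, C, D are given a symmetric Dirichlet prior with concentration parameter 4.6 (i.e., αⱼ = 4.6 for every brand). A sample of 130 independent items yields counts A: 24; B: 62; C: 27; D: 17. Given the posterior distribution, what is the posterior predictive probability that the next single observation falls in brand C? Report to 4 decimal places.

The Dirichlet prior is conjugate to the Multinomial likelihood: each posterior αⱼ = prior αⱼ + observed count nⱼ.
Posterior concentration: (28.6, 66.6, 31.6, 21.6), total = 148.4.
P(next = C | data) = α_{C}/Σα = 0.2129.

0.2129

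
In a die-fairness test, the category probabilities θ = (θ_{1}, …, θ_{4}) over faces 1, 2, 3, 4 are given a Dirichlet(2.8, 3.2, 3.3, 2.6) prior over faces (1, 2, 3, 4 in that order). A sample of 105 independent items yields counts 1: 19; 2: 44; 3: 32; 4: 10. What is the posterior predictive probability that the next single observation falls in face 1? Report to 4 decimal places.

0.1865

The Dirichlet prior is conjugate to the Multinomial likelihood: each posterior αⱼ = prior αⱼ + observed count nⱼ.
Posterior concentration: (21.8, 47.2, 35.3, 12.6), total = 116.9.
P(next = 1 | data) = α_{1}/Σα = 0.1865.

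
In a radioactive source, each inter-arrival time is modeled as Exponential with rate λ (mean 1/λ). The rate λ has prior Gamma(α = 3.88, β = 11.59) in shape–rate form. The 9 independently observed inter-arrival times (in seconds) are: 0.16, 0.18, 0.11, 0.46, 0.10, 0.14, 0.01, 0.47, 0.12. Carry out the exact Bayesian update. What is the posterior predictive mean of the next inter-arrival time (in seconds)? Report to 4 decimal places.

1.1229

With a Gamma(shape α, rate β) prior on the exponential rate λ, the posterior after n observations with total T = Σxᵢ is Gamma(α+n, β+T).
Sum of observations T = 1.75 seconds; n = 9.
Posterior: Gamma(3.88+9, 11.59+1.75) = Gamma(12.88, 13.34).
The predictive distribution for the next observation is Lomax; its mean is β/(α−1) = 13.34/11.88 = 1.1229.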